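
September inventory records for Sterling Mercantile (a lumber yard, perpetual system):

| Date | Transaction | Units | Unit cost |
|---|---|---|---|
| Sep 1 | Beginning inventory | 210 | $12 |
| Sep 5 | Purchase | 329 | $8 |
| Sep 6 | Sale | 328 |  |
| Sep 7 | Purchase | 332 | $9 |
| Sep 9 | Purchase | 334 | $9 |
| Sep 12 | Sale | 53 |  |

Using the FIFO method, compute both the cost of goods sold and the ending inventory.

COGS = $3,888; ending inventory = $7,258

Sep 6, 328 sold [FIFO — oldest first]: 210 @ $12 + 118 @ $8 = $3,464
Sep 12, 53 sold [FIFO — oldest first]: 53 @ $8 = $424
Total COGS = $3,464 + $424 = $3,888
Ending inventory: 158 @ $8 + 332 @ $9 + 334 @ $9 = $7,258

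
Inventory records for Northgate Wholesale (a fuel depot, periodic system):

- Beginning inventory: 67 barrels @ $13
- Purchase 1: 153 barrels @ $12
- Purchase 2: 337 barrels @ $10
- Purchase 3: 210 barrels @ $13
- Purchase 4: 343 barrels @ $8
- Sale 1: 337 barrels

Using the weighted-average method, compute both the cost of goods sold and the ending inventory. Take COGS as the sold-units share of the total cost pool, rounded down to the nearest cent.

Sale 1, sell 337: 337/1110 × $11,551.00 → $3,506.92
Ending inventory (cost pool remaining) = $8,044.08
Check: goods available $11,551.00 = COGS $3,506.92 + ending $8,044.08

COGS = $3,506.92; ending inventory = $8,044.08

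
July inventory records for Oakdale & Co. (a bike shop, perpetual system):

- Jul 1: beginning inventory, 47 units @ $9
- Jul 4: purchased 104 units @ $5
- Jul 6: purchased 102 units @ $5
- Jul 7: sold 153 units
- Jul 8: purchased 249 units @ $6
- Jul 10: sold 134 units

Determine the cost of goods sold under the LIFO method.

Jul 7, 153 sold [LIFO — newest first]: 102 @ $5 + 51 @ $5 = $765
Jul 10, 134 sold [LIFO — newest first]: 134 @ $6 = $804
Total COGS = $765 + $804 = $1,569
Ending inventory: 47 @ $9 + 53 @ $5 + 115 @ $6 = $1,378
Check: goods available $2,947 = COGS $1,569 + ending $1,378

COGS = $1,569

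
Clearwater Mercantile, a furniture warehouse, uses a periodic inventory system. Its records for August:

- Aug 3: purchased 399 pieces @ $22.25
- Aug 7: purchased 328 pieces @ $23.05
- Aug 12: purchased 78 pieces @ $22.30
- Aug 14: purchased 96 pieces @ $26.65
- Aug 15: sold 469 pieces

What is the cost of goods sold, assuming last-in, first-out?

COGS = $11,097.55

Aug 15, 469 sold [LIFO — newest first]: 96 @ $26.65 + 78 @ $22.30 + 295 @ $23.05 = $11,097.55
Ending inventory: 399 @ $22.25 + 33 @ $23.05 = $9,638.40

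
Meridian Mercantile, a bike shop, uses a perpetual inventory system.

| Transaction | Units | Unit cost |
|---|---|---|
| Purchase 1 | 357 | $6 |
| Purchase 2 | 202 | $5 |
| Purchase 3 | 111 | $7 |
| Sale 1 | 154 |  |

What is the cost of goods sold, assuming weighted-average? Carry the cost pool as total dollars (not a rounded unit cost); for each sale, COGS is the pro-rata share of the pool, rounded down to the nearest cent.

COGS = $903.08

After Purchase 1: 357 on hand, pool $2,142.00 (≈ $6.0000 each)
After Purchase 2: 559 on hand, pool $3,152.00 (≈ $5.6386 each)
After Purchase 3: 670 on hand, pool $3,929.00 (≈ $5.8642 each)
Sale 1, sell 154: 154/670 × $3,929.00 → $903.08
Ending inventory (cost pool remaining) = $3,025.92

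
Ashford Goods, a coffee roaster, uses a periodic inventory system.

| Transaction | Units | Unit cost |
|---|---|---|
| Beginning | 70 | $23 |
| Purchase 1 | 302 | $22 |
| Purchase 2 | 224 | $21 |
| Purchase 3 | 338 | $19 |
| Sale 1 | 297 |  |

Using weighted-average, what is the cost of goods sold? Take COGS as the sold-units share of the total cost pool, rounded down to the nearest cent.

COGS = $6,162.59

Sale 1, sell 297: 297/934 × $19,380.00 → $6,162.59
Ending inventory (cost pool remaining) = $13,217.41
Check: goods available $19,380.00 = COGS $6,162.59 + ending $13,217.41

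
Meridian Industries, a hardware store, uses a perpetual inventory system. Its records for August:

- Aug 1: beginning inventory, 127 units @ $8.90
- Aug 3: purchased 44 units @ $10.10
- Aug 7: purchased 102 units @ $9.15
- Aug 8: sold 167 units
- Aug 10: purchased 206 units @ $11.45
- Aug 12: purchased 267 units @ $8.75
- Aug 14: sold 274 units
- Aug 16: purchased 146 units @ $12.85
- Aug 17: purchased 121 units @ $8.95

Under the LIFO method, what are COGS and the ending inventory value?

Aug 8, 167 sold [LIFO — newest first]: 102 @ $9.15 + 44 @ $10.10 + 21 @ $8.90 = $1,564.60
Aug 14, 274 sold [LIFO — newest first]: 267 @ $8.75 + 7 @ $11.45 = $2,416.40
Total COGS = $1,564.60 + $2,416.40 = $3,981.00
Ending inventory: 106 @ $8.90 + 199 @ $11.45 + 146 @ $12.85 + 121 @ $8.95 = $6,181.00

COGS = $3,981.00; ending inventory = $6,181.00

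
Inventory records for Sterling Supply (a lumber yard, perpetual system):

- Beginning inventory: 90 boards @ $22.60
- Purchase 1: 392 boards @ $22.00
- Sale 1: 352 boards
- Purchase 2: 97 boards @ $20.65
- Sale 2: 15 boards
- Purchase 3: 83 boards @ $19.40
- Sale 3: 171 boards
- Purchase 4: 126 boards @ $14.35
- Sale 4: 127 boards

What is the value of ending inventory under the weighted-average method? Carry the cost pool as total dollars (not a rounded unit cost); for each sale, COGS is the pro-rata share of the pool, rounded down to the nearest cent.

After Beginning: 90 on hand, pool $2,034.00 (≈ $22.6000 each)
After Purchase 1: 482 on hand, pool $10,658.00 (≈ $22.1120 each)
Sale 1, sell 352: 352/482 × $10,658.00 → $7,783.43
After Purchase 2: 227 on hand, pool $4,877.62 (≈ $21.4873 each)
Sale 2, sell 15: 15/227 × $4,877.62 → $322.30
After Purchase 3: 295 on hand, pool $6,165.52 (≈ $20.9001 each)
Sale 3, sell 171: 171/295 × $6,165.52 → $3,573.91
After Purchase 4: 250 on hand, pool $4,399.71 (≈ $17.5988 each)
Sale 4, sell 127: 127/250 × $4,399.71 → $2,235.05
Total COGS = $7,783.43 + $322.30 + $3,573.91 + $2,235.05 = $13,914.69
Ending inventory (cost pool remaining) = $2,164.66

Ending inventory = $2,164.66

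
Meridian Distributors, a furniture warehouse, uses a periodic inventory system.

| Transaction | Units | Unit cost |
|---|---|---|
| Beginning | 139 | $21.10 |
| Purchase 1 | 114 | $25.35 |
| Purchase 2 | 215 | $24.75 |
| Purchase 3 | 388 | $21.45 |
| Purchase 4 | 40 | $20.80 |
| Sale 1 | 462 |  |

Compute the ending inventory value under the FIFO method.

Ending inventory = $9,303.10

Sale 1 (462) [FIFO — oldest first]: 139 @ $21.10 + 114 @ $25.35 + 209 @ $24.75 = $10,995.55
Ending inventory: 6 @ $24.75 + 388 @ $21.45 + 40 @ $20.80 = $9,303.10
Check: goods available $20,298.65 = COGS $10,995.55 + ending $9,303.10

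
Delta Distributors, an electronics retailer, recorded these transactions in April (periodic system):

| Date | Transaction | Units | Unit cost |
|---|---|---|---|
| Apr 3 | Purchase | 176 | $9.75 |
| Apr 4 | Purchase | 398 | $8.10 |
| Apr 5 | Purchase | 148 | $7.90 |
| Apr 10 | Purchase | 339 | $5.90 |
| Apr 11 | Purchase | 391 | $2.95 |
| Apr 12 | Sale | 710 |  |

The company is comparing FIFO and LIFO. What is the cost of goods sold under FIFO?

FIFO COGS: 176 @ $9.75 + 398 @ $8.10 + 136 @ $7.90 = $6,014.20
LIFO COGS: 391 @ $2.95 + 319 @ $5.90 = $3,035.55

COGS = $6,014.20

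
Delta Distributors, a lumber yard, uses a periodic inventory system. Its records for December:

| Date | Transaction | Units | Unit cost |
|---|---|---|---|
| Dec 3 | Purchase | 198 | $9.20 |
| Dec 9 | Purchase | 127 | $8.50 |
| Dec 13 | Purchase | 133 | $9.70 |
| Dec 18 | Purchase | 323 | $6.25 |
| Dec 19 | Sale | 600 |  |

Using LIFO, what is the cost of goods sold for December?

COGS = $4,544.75

Dec 19, 600 sold [LIFO — newest first]: 323 @ $6.25 + 133 @ $9.70 + 127 @ $8.50 + 17 @ $9.20 = $4,544.75
Ending inventory: 181 @ $9.20 = $1,665.20
Check: goods available $6,209.95 = COGS $4,544.75 + ending $1,665.20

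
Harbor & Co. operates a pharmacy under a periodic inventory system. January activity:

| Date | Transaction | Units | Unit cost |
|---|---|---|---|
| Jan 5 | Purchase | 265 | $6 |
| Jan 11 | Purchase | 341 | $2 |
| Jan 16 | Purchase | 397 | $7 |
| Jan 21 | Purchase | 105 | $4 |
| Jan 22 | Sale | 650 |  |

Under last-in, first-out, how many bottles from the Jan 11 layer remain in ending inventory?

193

Jan 22, 650 sold [LIFO — newest first]: 105 @ $4 + 397 @ $7 + 148 @ $2 = $3,495
Ending inventory: 265 @ $6 + 193 @ $2 = $1,976
Check: goods available $5,471 = COGS $3,495 + ending $1,976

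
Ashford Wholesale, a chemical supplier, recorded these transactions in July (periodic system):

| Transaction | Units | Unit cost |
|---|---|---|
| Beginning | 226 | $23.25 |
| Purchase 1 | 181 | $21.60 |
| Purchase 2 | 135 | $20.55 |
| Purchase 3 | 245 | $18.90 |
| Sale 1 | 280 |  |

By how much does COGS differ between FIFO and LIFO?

FIFO COGS: 226 @ $23.25 + 54 @ $21.60 = $6,420.90
LIFO COGS: 245 @ $18.90 + 35 @ $20.55 = $5,349.75
Difference = |$6,420.90 − $5,349.75| = $1,071.15

$1,071.15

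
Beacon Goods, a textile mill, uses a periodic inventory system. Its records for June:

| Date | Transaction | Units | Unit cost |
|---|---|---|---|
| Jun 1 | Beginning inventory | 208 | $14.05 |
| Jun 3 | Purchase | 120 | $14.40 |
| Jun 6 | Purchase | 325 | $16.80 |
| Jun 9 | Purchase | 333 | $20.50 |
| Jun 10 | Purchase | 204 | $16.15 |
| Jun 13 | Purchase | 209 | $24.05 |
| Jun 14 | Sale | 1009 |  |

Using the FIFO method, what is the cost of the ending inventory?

Jun 14, 1009 sold [FIFO — oldest first]: 208 @ $14.05 + 120 @ $14.40 + 325 @ $16.80 + 333 @ $20.50 + 23 @ $16.15 = $17,308.35
Ending inventory: 181 @ $16.15 + 209 @ $24.05 = $7,949.60

Ending inventory = $7,949.60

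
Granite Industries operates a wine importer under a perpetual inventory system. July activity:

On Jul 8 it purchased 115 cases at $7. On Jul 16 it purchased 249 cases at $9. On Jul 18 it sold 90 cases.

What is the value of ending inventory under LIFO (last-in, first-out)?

Jul 18, 90 sold [LIFO — newest first]: 90 @ $9 = $810
Ending inventory: 115 @ $7 + 159 @ $9 = $2,236

Ending inventory = $2,236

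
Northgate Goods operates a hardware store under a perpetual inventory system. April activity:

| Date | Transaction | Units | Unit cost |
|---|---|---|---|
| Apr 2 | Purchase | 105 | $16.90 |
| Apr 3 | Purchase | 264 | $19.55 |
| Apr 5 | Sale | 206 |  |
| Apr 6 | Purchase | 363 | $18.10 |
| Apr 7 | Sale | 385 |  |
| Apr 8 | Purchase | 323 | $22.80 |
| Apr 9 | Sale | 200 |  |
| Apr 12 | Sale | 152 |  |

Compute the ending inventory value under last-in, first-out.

Apr 5, 206 sold [LIFO — newest first]: 206 @ $19.55 = $4,027.30
Apr 7, 385 sold [LIFO — newest first]: 363 @ $18.10 + 22 @ $19.55 = $7,000.40
Apr 9, 200 sold [LIFO — newest first]: 200 @ $22.80 = $4,560.00
Apr 12, 152 sold [LIFO — newest first]: 123 @ $22.80 + 29 @ $19.55 = $3,371.35
Total COGS = $4,027.30 + $7,000.40 + $4,560.00 + $3,371.35 = $18,959.05
Ending inventory: 105 @ $16.90 + 7 @ $19.55 = $1,911.35

Ending inventory = $1,911.35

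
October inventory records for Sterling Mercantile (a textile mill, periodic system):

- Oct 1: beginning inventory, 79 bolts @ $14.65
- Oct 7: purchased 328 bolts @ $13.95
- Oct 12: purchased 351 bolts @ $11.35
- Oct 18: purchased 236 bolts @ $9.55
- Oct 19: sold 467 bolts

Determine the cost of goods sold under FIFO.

Oct 19, 467 sold [FIFO — oldest first]: 79 @ $14.65 + 328 @ $13.95 + 60 @ $11.35 = $6,413.95
Ending inventory: 291 @ $11.35 + 236 @ $9.55 = $5,556.65
Check: goods available $11,970.60 = COGS $6,413.95 + ending $5,556.65

COGS = $6,413.95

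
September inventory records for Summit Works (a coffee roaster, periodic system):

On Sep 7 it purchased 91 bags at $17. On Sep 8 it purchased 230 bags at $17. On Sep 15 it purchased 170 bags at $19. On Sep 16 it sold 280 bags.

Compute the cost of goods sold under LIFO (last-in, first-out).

COGS = $5,100

Sep 16, 280 sold [LIFO — newest first]: 170 @ $19 + 110 @ $17 = $5,100
Ending inventory: 91 @ $17 + 120 @ $17 = $3,587
Check: goods available $8,687 = COGS $5,100 + ending $3,587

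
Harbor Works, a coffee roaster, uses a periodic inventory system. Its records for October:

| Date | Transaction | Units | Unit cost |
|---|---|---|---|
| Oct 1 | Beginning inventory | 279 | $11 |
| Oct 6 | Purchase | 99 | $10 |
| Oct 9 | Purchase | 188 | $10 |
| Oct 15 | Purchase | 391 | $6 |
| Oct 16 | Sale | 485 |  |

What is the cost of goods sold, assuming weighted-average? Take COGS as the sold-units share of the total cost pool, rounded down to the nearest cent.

Oct 16, sell 485: 485/957 × $8,285.00 → $4,198.77
Ending inventory (cost pool remaining) = $4,086.23

COGS = $4,198.77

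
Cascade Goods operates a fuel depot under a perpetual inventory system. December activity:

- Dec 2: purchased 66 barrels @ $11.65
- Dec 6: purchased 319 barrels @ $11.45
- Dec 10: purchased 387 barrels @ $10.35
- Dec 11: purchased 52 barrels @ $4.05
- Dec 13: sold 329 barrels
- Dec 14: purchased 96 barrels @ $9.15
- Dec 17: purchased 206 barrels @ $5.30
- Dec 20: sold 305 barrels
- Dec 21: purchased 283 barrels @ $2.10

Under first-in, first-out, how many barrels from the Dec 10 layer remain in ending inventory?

138

Dec 13, 329 sold [FIFO — oldest first]: 66 @ $11.65 + 263 @ $11.45 = $3,780.25
Dec 20, 305 sold [FIFO — oldest first]: 56 @ $11.45 + 249 @ $10.35 = $3,218.35
Total COGS = $3,780.25 + $3,218.35 = $6,998.60
Ending inventory: 138 @ $10.35 + 52 @ $4.05 + 96 @ $9.15 + 206 @ $5.30 + 283 @ $2.10 = $4,203.40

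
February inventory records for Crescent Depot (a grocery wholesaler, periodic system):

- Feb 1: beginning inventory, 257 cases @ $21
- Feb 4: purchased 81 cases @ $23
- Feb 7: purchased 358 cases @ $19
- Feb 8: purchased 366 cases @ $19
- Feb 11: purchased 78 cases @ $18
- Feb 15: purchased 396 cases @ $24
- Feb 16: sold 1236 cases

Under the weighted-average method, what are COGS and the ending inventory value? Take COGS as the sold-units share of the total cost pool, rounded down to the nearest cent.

Feb 16, sell 1236: 1236/1536 × $31,924.00 → $25,688.84
Ending inventory (cost pool remaining) = $6,235.16
Check: goods available $31,924.00 = COGS $25,688.84 + ending $6,235.16

COGS = $25,688.84; ending inventory = $6,235.16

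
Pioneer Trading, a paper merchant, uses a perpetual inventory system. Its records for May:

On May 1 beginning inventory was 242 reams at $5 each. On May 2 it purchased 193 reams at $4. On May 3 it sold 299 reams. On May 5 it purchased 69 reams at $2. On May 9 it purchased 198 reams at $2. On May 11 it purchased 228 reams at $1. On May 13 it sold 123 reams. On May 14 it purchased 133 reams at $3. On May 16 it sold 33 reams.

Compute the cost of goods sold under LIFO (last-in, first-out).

COGS = $1,524

May 3, 299 sold [LIFO — newest first]: 193 @ $4 + 106 @ $5 = $1,302
May 13, 123 sold [LIFO — newest first]: 123 @ $1 = $123
May 16, 33 sold [LIFO — newest first]: 33 @ $3 = $99
Total COGS = $1,302 + $123 + $99 = $1,524
Ending inventory: 136 @ $5 + 69 @ $2 + 198 @ $2 + 105 @ $1 + 100 @ $3 = $1,619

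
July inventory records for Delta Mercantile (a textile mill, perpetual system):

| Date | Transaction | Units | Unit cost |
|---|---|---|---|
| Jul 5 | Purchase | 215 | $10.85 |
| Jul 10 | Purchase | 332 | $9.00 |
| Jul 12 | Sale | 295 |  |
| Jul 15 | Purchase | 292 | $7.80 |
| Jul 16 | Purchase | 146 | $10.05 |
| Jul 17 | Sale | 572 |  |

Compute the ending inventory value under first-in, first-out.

Jul 12, 295 sold [FIFO — oldest first]: 215 @ $10.85 + 80 @ $9.00 = $3,052.75
Jul 17, 572 sold [FIFO — oldest first]: 252 @ $9.00 + 292 @ $7.80 + 28 @ $10.05 = $4,827.00
Total COGS = $3,052.75 + $4,827.00 = $7,879.75
Ending inventory: 118 @ $10.05 = $1,185.90

Ending inventory = $1,185.90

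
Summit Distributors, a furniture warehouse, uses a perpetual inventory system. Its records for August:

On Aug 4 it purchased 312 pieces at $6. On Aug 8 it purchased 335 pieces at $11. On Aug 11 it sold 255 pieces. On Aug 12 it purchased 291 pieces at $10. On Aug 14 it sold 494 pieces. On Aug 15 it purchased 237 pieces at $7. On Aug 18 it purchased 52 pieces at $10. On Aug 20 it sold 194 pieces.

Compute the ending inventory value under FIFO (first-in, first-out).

Aug 11, 255 sold [FIFO — oldest first]: 255 @ $6 = $1,530
Aug 14, 494 sold [FIFO — oldest first]: 57 @ $6 + 335 @ $11 + 102 @ $10 = $5,047
Aug 20, 194 sold [FIFO — oldest first]: 189 @ $10 + 5 @ $7 = $1,925
Total COGS = $1,530 + $5,047 + $1,925 = $8,502
Ending inventory: 232 @ $7 + 52 @ $10 = $2,144

Ending inventory = $2,144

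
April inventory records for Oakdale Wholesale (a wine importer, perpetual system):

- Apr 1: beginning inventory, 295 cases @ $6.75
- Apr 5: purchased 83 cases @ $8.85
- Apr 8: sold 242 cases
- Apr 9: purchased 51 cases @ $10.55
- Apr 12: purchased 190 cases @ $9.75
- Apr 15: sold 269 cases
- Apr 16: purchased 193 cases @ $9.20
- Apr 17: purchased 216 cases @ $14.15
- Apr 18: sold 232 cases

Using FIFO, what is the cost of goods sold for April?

COGS = $6,257.15

Apr 8, 242 sold [FIFO — oldest first]: 242 @ $6.75 = $1,633.50
Apr 15, 269 sold [FIFO — oldest first]: 53 @ $6.75 + 83 @ $8.85 + 51 @ $10.55 + 82 @ $9.75 = $2,429.85
Apr 18, 232 sold [FIFO — oldest first]: 108 @ $9.75 + 124 @ $9.20 = $2,193.80
Total COGS = $1,633.50 + $2,429.85 + $2,193.80 = $6,257.15
Ending inventory: 69 @ $9.20 + 216 @ $14.15 = $3,691.20
Check: goods available $9,948.35 = COGS $6,257.15 + ending $3,691.20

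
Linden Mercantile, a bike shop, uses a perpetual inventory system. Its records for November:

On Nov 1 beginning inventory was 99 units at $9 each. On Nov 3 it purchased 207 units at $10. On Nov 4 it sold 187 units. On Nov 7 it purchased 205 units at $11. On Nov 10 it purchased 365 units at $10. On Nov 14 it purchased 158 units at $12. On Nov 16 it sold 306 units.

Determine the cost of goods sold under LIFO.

COGS = $5,246

Nov 4, 187 sold [LIFO — newest first]: 187 @ $10 = $1,870
Nov 16, 306 sold [LIFO — newest first]: 158 @ $12 + 148 @ $10 = $3,376
Total COGS = $1,870 + $3,376 = $5,246
Ending inventory: 99 @ $9 + 20 @ $10 + 205 @ $11 + 217 @ $10 = $5,516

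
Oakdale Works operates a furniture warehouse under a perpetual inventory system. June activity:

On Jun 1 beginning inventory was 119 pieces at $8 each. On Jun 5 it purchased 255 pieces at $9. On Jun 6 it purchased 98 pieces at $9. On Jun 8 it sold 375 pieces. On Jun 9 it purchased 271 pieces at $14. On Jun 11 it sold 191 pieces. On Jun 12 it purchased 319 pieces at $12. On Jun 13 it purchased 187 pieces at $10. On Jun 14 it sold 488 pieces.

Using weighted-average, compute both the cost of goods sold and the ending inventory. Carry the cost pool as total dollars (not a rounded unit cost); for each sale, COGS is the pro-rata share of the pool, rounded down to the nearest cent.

After Jun 1: 119 on hand, pool $952.00 (≈ $8.0000 each)
After Jun 5: 374 on hand, pool $3,247.00 (≈ $8.6818 each)
After Jun 6: 472 on hand, pool $4,129.00 (≈ $8.7479 each)
Jun 8, sell 375: 375/472 × $4,129.00 → $3,280.45
After Jun 9: 368 on hand, pool $4,642.55 (≈ $12.6156 each)
Jun 11, sell 191: 191/368 × $4,642.55 → $2,409.58
After Jun 12: 496 on hand, pool $6,060.97 (≈ $12.2197 each)
After Jun 13: 683 on hand, pool $7,930.97 (≈ $11.6120 each)
Jun 14, sell 488: 488/683 × $7,930.97 → $5,666.63
Total COGS = $3,280.45 + $2,409.58 + $5,666.63 = $11,356.66
Ending inventory (cost pool remaining) = $2,264.34

COGS = $11,356.66; ending inventory = $2,264.34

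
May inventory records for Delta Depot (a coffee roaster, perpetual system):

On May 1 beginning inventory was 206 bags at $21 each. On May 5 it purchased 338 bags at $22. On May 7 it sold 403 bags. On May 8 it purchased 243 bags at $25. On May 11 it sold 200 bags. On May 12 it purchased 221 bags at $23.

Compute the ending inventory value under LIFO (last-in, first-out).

May 7, 403 sold [LIFO — newest first]: 338 @ $22 + 65 @ $21 = $8,801
May 11, 200 sold [LIFO — newest first]: 200 @ $25 = $5,000
Total COGS = $8,801 + $5,000 = $13,801
Ending inventory: 141 @ $21 + 43 @ $25 + 221 @ $23 = $9,119

Ending inventory = $9,119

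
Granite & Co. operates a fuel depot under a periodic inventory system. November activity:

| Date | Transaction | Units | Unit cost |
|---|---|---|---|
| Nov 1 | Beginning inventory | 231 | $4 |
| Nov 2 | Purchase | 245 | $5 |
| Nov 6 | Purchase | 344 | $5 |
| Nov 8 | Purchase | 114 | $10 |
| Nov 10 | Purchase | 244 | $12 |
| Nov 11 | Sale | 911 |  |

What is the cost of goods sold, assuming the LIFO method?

Nov 11, 911 sold [LIFO — newest first]: 244 @ $12 + 114 @ $10 + 344 @ $5 + 209 @ $5 = $6,833
Ending inventory: 231 @ $4 + 36 @ $5 = $1,104
Check: goods available $7,937 = COGS $6,833 + ending $1,104

COGS = $6,833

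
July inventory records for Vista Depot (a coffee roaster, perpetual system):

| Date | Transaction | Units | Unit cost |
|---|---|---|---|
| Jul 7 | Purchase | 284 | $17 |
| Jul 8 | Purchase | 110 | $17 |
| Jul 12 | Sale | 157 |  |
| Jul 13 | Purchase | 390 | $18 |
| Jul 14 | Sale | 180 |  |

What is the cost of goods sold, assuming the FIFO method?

Jul 12, 157 sold [FIFO — oldest first]: 157 @ $17 = $2,669
Jul 14, 180 sold [FIFO — oldest first]: 127 @ $17 + 53 @ $17 = $3,060
Total COGS = $2,669 + $3,060 = $5,729
Ending inventory: 57 @ $17 + 390 @ $18 = $7,989
Check: goods available $13,718 = COGS $5,729 + ending $7,989

COGS = $5,729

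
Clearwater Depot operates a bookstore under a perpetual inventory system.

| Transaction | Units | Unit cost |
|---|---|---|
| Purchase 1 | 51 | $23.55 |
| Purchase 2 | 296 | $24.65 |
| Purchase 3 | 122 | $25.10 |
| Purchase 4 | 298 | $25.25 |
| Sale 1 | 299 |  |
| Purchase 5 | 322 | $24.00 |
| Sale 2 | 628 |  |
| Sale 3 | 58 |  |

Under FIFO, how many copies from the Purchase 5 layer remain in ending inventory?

Sale 1 (299) [FIFO — oldest first]: 51 @ $23.55 + 248 @ $24.65 = $7,314.25
Sale 2 (628) [FIFO — oldest first]: 48 @ $24.65 + 122 @ $25.10 + 298 @ $25.25 + 160 @ $24.00 = $15,609.90
Sale 3 (58) [FIFO — oldest first]: 58 @ $24.00 = $1,392.00
Total COGS = $7,314.25 + $15,609.90 + $1,392.00 = $24,316.15
Ending inventory: 104 @ $24.00 = $2,496.00
Check: goods available $26,812.15 = COGS $24,316.15 + ending $2,496.00

104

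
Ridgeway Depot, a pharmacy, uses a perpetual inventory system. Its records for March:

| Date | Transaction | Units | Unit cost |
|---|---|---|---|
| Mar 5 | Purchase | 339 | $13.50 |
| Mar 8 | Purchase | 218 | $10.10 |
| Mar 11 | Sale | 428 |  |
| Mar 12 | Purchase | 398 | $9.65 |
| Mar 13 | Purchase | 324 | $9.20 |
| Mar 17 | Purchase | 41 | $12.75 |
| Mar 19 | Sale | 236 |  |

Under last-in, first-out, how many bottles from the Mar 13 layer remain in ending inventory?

Mar 11, 428 sold [LIFO — newest first]: 218 @ $10.10 + 210 @ $13.50 = $5,036.80
Mar 19, 236 sold [LIFO — newest first]: 41 @ $12.75 + 195 @ $9.20 = $2,316.75
Total COGS = $5,036.80 + $2,316.75 = $7,353.55
Ending inventory: 129 @ $13.50 + 398 @ $9.65 + 129 @ $9.20 = $6,769.00

129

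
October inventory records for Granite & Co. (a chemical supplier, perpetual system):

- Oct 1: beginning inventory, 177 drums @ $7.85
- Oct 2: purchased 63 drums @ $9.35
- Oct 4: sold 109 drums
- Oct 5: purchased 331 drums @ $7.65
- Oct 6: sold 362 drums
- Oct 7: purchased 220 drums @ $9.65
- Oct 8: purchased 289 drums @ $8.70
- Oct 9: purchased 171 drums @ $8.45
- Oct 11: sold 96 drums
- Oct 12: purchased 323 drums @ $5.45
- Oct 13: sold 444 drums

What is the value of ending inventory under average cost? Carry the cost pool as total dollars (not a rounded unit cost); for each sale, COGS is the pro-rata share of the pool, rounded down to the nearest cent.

After Oct 1: 177 on hand, pool $1,389.45 (≈ $7.8500 each)
After Oct 2: 240 on hand, pool $1,978.50 (≈ $8.2438 each)
Oct 4, sell 109: 109/240 × $1,978.50 → $898.56
After Oct 5: 462 on hand, pool $3,612.09 (≈ $7.8184 each)
Oct 6, sell 362: 362/462 × $3,612.09 → $2,830.25
After Oct 7: 320 on hand, pool $2,904.84 (≈ $9.0776 each)
After Oct 8: 609 on hand, pool $5,419.14 (≈ $8.8984 each)
After Oct 9: 780 on hand, pool $6,864.09 (≈ $8.8001 each)
Oct 11, sell 96: 96/780 × $6,864.09 → $844.81
After Oct 12: 1007 on hand, pool $7,779.63 (≈ $7.7256 each)
Oct 13, sell 444: 444/1007 × $7,779.63 → $3,430.14
Total COGS = $898.56 + $2,830.25 + $844.81 + $3,430.14 = $8,003.76
Ending inventory (cost pool remaining) = $4,349.49

Ending inventory = $4,349.49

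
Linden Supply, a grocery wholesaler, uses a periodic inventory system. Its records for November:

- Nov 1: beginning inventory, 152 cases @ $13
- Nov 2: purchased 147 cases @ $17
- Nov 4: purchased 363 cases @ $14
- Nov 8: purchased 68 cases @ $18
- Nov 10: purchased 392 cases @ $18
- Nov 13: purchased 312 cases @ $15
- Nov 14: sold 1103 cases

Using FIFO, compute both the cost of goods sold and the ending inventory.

COGS = $17,495; ending inventory = $5,022

Nov 14, 1103 sold [FIFO — oldest first]: 152 @ $13 + 147 @ $17 + 363 @ $14 + 68 @ $18 + 373 @ $18 = $17,495
Ending inventory: 19 @ $18 + 312 @ $15 = $5,022
Check: goods available $22,517 = COGS $17,495 + ending $5,022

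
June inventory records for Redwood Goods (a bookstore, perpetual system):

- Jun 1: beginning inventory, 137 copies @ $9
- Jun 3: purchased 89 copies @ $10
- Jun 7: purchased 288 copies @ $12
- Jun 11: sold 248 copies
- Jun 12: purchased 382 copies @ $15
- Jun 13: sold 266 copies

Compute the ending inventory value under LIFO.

Jun 11, 248 sold [LIFO — newest first]: 248 @ $12 = $2,976
Jun 13, 266 sold [LIFO — newest first]: 266 @ $15 = $3,990
Total COGS = $2,976 + $3,990 = $6,966
Ending inventory: 137 @ $9 + 89 @ $10 + 40 @ $12 + 116 @ $15 = $4,343

Ending inventory = $4,343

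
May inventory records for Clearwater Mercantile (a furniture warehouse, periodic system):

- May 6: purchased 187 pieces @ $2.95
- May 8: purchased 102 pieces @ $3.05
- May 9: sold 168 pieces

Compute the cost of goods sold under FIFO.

May 9, 168 sold [FIFO — oldest first]: 168 @ $2.95 = $495.60
Ending inventory: 19 @ $2.95 + 102 @ $3.05 = $367.15
Check: goods available $862.75 = COGS $495.60 + ending $367.15

COGS = $495.60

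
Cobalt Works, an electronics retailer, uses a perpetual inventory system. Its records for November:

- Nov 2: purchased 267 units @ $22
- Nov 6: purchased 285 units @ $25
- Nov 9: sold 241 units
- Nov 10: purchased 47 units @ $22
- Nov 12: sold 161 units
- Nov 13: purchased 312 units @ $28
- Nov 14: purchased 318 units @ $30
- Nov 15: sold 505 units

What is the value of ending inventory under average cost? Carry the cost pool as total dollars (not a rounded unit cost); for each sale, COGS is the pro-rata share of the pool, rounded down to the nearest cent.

After Nov 2: 267 on hand, pool $5,874.00 (≈ $22.0000 each)
After Nov 6: 552 on hand, pool $12,999.00 (≈ $23.5489 each)
Nov 9, sell 241: 241/552 × $12,999.00 → $5,675.28
After Nov 10: 358 on hand, pool $8,357.72 (≈ $23.3456 each)
Nov 12, sell 161: 161/358 × $8,357.72 → $3,758.63
After Nov 13: 509 on hand, pool $13,335.09 (≈ $26.1986 each)
After Nov 14: 827 on hand, pool $22,875.09 (≈ $27.6603 each)
Nov 15, sell 505: 505/827 × $22,875.09 → $13,968.46
Total COGS = $5,675.28 + $3,758.63 + $13,968.46 = $23,402.37
Ending inventory (cost pool remaining) = $8,906.63

Ending inventory = $8,906.63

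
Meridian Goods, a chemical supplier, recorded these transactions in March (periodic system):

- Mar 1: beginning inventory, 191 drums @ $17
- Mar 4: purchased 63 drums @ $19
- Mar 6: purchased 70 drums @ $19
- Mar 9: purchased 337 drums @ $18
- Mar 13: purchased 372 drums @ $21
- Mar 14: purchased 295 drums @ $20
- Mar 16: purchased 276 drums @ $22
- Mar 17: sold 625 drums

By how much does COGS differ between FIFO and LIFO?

FIFO COGS: 191 @ $17 + 63 @ $19 + 70 @ $19 + 301 @ $18 = $11,192
LIFO COGS: 276 @ $22 + 295 @ $20 + 54 @ $21 = $13,106
Difference = |$11,192 − $13,106| = $1,914

$1,914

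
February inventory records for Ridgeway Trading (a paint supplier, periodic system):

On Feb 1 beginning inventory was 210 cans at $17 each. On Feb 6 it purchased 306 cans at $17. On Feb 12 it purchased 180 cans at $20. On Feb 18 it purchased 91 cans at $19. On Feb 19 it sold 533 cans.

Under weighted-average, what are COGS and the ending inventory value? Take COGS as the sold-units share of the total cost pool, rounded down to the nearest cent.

Feb 19, sell 533: 533/787 × $14,101.00 → $9,549.97
Ending inventory (cost pool remaining) = $4,551.03

COGS = $9,549.97; ending inventory = $4,551.03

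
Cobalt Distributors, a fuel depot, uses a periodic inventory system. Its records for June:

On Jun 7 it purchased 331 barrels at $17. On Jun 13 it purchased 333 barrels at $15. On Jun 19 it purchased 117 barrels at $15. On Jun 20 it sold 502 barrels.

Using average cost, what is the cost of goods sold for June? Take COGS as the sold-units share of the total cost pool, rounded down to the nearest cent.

COGS = $7,955.51

Jun 20, sell 502: 502/781 × $12,377.00 → $7,955.51
Ending inventory (cost pool remaining) = $4,421.49
Check: goods available $12,377.00 = COGS $7,955.51 + ending $4,421.49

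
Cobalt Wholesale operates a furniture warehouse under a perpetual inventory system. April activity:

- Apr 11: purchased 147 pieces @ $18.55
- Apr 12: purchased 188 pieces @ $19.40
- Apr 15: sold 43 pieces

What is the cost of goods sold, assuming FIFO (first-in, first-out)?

COGS = $797.65

Apr 15, 43 sold [FIFO — oldest first]: 43 @ $18.55 = $797.65
Ending inventory: 104 @ $18.55 + 188 @ $19.40 = $5,576.40
Check: goods available $6,374.05 = COGS $797.65 + ending $5,576.40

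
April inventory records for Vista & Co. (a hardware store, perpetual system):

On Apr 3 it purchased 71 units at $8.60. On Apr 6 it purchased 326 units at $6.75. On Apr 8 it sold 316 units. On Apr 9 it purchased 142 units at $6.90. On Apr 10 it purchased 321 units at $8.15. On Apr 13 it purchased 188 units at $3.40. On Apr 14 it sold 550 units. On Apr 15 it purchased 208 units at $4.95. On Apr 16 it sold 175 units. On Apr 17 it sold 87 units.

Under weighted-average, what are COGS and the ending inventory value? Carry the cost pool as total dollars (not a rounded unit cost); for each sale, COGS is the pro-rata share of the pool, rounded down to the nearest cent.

COGS = $7,345.52; ending inventory = $730.33

After Apr 3: 71 on hand, pool $610.60 (≈ $8.6000 each)
After Apr 6: 397 on hand, pool $2,811.10 (≈ $7.0809 each)
Apr 8, sell 316: 316/397 × $2,811.10 → $2,237.55
After Apr 9: 223 on hand, pool $1,553.35 (≈ $6.9657 each)
After Apr 10: 544 on hand, pool $4,169.50 (≈ $7.6645 each)
After Apr 13: 732 on hand, pool $4,808.70 (≈ $6.5693 each)
Apr 14, sell 550: 550/732 × $4,808.70 → $3,613.09
After Apr 15: 390 on hand, pool $2,225.21 (≈ $5.7057 each)
Apr 16, sell 175: 175/390 × $2,225.21 → $998.49
Apr 17, sell 87: 87/215 × $1,226.72 → $496.39
Total COGS = $2,237.55 + $3,613.09 + $998.49 + $496.39 = $7,345.52
Ending inventory (cost pool remaining) = $730.33
Check: goods available $8,075.85 = COGS $7,345.52 + ending $730.33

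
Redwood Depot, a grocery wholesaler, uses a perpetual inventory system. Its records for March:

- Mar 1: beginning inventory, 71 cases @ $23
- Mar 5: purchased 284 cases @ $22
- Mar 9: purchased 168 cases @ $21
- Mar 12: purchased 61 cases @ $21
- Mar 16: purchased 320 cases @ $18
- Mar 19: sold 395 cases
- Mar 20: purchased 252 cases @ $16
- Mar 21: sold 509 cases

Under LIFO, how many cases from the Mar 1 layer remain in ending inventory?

Mar 19, 395 sold [LIFO — newest first]: 320 @ $18 + 61 @ $21 + 14 @ $21 = $7,335
Mar 21, 509 sold [LIFO — newest first]: 252 @ $16 + 154 @ $21 + 103 @ $22 = $9,532
Total COGS = $7,335 + $9,532 = $16,867
Ending inventory: 71 @ $23 + 181 @ $22 = $5,615
Check: goods available $22,482 = COGS $16,867 + ending $5,615

71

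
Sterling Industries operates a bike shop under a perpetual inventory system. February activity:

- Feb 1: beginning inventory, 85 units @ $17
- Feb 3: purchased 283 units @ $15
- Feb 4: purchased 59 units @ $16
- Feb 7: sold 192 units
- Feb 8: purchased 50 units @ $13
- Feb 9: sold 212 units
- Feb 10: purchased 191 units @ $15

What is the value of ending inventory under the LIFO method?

Ending inventory = $4,106

Feb 7, 192 sold [LIFO — newest first]: 59 @ $16 + 133 @ $15 = $2,939
Feb 9, 212 sold [LIFO — newest first]: 50 @ $13 + 150 @ $15 + 12 @ $17 = $3,104
Total COGS = $2,939 + $3,104 = $6,043
Ending inventory: 73 @ $17 + 191 @ $15 = $4,106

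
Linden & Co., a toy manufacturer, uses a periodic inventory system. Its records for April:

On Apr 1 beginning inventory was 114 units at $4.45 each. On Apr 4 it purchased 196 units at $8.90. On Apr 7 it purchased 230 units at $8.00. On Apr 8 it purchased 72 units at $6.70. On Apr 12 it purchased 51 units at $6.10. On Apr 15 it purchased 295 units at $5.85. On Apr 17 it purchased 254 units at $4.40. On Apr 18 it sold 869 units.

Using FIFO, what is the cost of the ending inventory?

Apr 18, 869 sold [FIFO — oldest first]: 114 @ $4.45 + 196 @ $8.90 + 230 @ $8.00 + 72 @ $6.70 + 51 @ $6.10 + 206 @ $5.85 = $6,090.30
Ending inventory: 89 @ $5.85 + 254 @ $4.40 = $1,638.25

Ending inventory = $1,638.25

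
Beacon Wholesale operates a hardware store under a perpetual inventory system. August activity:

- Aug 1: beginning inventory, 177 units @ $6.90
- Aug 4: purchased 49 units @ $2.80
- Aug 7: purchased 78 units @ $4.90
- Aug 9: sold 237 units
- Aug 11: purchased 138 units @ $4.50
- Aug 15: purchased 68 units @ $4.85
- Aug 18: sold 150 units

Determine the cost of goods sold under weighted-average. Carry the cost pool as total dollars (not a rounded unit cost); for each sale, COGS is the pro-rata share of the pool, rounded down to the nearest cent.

After Aug 1: 177 on hand, pool $1,221.30 (≈ $6.9000 each)
After Aug 4: 226 on hand, pool $1,358.50 (≈ $6.0111 each)
After Aug 7: 304 on hand, pool $1,740.70 (≈ $5.7260 each)
Aug 9, sell 237: 237/304 × $1,740.70 → $1,357.05
After Aug 11: 205 on hand, pool $1,004.65 (≈ $4.9007 each)
After Aug 15: 273 on hand, pool $1,334.45 (≈ $4.8881 each)
Aug 18, sell 150: 150/273 × $1,334.45 → $733.21
Total COGS = $1,357.05 + $733.21 = $2,090.26
Ending inventory (cost pool remaining) = $601.24

COGS = $2,090.26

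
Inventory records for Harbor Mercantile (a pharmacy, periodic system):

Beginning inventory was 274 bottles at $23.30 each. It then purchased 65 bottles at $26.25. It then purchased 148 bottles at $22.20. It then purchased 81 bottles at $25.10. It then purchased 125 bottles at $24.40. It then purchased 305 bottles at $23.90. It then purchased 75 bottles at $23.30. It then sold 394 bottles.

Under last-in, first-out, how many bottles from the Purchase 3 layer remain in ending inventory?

Sale 1 (394) [LIFO — newest first]: 75 @ $23.30 + 305 @ $23.90 + 14 @ $24.40 = $9,378.60
Ending inventory: 274 @ $23.30 + 65 @ $26.25 + 148 @ $22.20 + 81 @ $25.10 + 111 @ $24.40 = $16,117.55
Check: goods available $25,496.15 = COGS $9,378.60 + ending $16,117.55

81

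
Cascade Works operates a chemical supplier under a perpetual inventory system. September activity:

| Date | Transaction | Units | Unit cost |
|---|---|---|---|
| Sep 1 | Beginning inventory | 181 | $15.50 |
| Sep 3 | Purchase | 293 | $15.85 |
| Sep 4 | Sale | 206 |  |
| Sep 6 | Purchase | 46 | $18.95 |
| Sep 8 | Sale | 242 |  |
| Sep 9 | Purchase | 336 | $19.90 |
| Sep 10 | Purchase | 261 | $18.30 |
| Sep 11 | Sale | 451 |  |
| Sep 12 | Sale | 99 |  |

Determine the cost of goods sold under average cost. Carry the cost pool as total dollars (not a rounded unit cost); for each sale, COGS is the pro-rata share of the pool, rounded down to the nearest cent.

After Sep 1: 181 on hand, pool $2,805.50 (≈ $15.5000 each)
After Sep 3: 474 on hand, pool $7,449.55 (≈ $15.7164 each)
Sep 4, sell 206: 206/474 × $7,449.55 → $3,237.56
After Sep 6: 314 on hand, pool $5,083.69 (≈ $16.1901 each)
Sep 8, sell 242: 242/314 × $5,083.69 → $3,918.00
After Sep 9: 408 on hand, pool $7,852.09 (≈ $19.2453 each)
After Sep 10: 669 on hand, pool $12,628.39 (≈ $18.8765 each)
Sep 11, sell 451: 451/669 × $12,628.39 → $8,513.30
Sep 12, sell 99: 99/218 × $4,115.09 → $1,868.77
Total COGS = $3,237.56 + $3,918.00 + $8,513.30 + $1,868.77 = $17,537.63
Ending inventory (cost pool remaining) = $2,246.32
Check: goods available $19,783.95 = COGS $17,537.63 + ending $2,246.32

COGS = $17,537.63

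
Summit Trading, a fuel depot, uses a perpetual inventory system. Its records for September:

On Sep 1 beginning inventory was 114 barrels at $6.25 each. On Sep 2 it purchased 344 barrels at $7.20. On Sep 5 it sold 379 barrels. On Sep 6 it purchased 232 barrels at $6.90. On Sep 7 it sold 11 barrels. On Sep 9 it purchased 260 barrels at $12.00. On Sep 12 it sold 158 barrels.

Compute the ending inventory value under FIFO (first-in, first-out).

Sep 5, 379 sold [FIFO — oldest first]: 114 @ $6.25 + 265 @ $7.20 = $2,620.50
Sep 7, 11 sold [FIFO — oldest first]: 11 @ $7.20 = $79.20
Sep 12, 158 sold [FIFO — oldest first]: 68 @ $7.20 + 90 @ $6.90 = $1,110.60
Total COGS = $2,620.50 + $79.20 + $1,110.60 = $3,810.30
Ending inventory: 142 @ $6.90 + 260 @ $12.00 = $4,099.80

Ending inventory = $4,099.80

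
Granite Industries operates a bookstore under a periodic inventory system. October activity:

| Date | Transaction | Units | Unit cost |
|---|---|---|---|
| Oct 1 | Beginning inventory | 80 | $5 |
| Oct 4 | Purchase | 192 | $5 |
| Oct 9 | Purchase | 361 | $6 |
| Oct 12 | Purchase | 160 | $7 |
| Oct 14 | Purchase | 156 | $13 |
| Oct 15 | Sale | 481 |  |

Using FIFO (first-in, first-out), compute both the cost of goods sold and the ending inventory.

COGS = $2,614; ending inventory = $4,060

Oct 15, 481 sold [FIFO — oldest first]: 80 @ $5 + 192 @ $5 + 209 @ $6 = $2,614
Ending inventory: 152 @ $6 + 160 @ $7 + 156 @ $13 = $4,060
Check: goods available $6,674 = COGS $2,614 + ending $4,060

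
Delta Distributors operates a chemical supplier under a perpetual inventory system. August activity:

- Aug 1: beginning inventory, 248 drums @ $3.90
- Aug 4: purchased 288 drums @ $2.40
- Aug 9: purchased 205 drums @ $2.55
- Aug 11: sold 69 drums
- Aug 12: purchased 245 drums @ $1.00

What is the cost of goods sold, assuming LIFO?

COGS = $175.95

Aug 11, 69 sold [LIFO — newest first]: 69 @ $2.55 = $175.95
Ending inventory: 248 @ $3.90 + 288 @ $2.40 + 136 @ $2.55 + 245 @ $1.00 = $2,250.20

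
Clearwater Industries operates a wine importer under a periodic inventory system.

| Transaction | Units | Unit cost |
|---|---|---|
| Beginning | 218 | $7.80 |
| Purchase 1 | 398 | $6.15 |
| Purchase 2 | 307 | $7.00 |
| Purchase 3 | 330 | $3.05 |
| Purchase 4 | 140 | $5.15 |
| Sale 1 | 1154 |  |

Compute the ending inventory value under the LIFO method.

Ending inventory = $1,829.55

Sale 1 (1154) [LIFO — newest first]: 140 @ $5.15 + 330 @ $3.05 + 307 @ $7.00 + 377 @ $6.15 = $6,195.05
Ending inventory: 218 @ $7.80 + 21 @ $6.15 = $1,829.55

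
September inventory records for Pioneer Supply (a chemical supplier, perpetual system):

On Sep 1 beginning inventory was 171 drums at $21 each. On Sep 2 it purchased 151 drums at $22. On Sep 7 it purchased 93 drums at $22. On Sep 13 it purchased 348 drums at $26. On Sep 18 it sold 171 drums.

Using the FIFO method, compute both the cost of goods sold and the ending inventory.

Sep 18, 171 sold [FIFO — oldest first]: 171 @ $21 = $3,591
Ending inventory: 151 @ $22 + 93 @ $22 + 348 @ $26 = $14,416

COGS = $3,591; ending inventory = $14,416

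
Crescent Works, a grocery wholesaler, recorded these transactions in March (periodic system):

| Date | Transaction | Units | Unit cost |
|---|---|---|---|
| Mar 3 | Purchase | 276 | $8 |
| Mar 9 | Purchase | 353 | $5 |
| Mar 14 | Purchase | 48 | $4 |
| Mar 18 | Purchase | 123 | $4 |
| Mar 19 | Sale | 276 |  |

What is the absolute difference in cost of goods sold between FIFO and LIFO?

$999

FIFO COGS: 276 @ $8 = $2,208
LIFO COGS: 123 @ $4 + 48 @ $4 + 105 @ $5 = $1,209
Difference = |$2,208 − $1,209| = $999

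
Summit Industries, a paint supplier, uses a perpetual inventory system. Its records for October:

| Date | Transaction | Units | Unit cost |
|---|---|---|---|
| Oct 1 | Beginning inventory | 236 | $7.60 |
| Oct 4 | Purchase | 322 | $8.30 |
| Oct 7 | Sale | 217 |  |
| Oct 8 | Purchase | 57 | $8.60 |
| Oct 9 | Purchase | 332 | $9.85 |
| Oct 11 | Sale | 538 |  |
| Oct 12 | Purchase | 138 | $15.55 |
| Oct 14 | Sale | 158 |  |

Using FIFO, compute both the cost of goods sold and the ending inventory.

Oct 7, 217 sold [FIFO — oldest first]: 217 @ $7.60 = $1,649.20
Oct 11, 538 sold [FIFO — oldest first]: 19 @ $7.60 + 322 @ $8.30 + 57 @ $8.60 + 140 @ $9.85 = $4,686.20
Oct 14, 158 sold [FIFO — oldest first]: 158 @ $9.85 = $1,556.30
Total COGS = $1,649.20 + $4,686.20 + $1,556.30 = $7,891.70
Ending inventory: 34 @ $9.85 + 138 @ $15.55 = $2,480.80

COGS = $7,891.70; ending inventory = $2,480.80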